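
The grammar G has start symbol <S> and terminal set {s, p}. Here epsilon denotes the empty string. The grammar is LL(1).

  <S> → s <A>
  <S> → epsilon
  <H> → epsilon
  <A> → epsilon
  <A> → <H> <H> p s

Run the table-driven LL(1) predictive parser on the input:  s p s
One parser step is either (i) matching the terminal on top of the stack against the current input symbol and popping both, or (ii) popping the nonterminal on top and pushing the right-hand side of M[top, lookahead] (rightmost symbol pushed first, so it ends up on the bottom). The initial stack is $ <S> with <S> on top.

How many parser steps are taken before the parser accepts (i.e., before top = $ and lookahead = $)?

     Stack          Input    Action
  1  $ <S>          s p s $  expand <S> → s <A>
  2  $ <A> s        s p s $  match s
  3  $ <A>          p s $    expand <A> → <H> <H> p s
  4  $ s p <H> <H>  p s $    expand <H> → epsilon
  5  $ s p <H>      p s $    expand <H> → epsilon
  6  $ s p          p s $    match p
  7  $ s            s $      match s
Accept reached after 7 steps.

7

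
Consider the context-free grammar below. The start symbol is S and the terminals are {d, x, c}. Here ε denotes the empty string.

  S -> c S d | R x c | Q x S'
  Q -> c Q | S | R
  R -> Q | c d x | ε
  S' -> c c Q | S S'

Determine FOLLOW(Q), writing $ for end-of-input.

FIRST(S) = {c, x}  (via R x c, Q x S')
FIRST(S') = {c, x}  (via S S')
FIRST(Q) = {ε, c, x}  (via S, R)
FIRST(R) = {ε, c, x}  (via Q)
FOLLOW(S) includes $ since S is the start symbol.
FOLLOW(S): in S->c S d, S is followed by d with FIRST {d}; in Q->S, the suffix after S is empty, so FOLLOW(S) ⊇ FOLLOW(Q) = {$, c, d, x}; in S'->S S', S is followed by S' with FIRST {c, x}. Thus FOLLOW(S) = {$, c, d, x}.
FOLLOW(S'): in S->Q x S', the suffix after S' is empty, so FOLLOW(S') ⊇ FOLLOW(S) = {$, c, d, x}; in S'->S S', the suffix after S' is empty (adds nothing new). Thus FOLLOW(S') = {$, c, d, x}.
FOLLOW(Q): in S->Q x S', Q is followed by x S' with FIRST {x}; in Q->c Q, the suffix after Q is empty (adds nothing new); in R->Q, the suffix after Q is empty, so FOLLOW(Q) ⊇ FOLLOW(R) = {$, c, d, x}; in S'->c c Q, the suffix after Q is empty, so FOLLOW(Q) ⊇ FOLLOW(S') = {$, c, d, x}. Thus FOLLOW(Q) = {$, c, d, x}.
FOLLOW(R): in S->R x c, R is followed by x c with FIRST {x}; in Q->R, the suffix after R is empty, so FOLLOW(R) ⊇ FOLLOW(Q) = {$, c, d, x}. Thus FOLLOW(R) = {$, c, d, x}.

{$, c, d, x}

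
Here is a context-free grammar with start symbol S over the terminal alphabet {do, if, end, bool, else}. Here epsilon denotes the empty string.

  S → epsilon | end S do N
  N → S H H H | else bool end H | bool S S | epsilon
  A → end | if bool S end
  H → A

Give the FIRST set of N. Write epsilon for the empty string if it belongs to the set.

FIRST(S): from S→epsilon we get {epsilon}; from S→end S do N we get {end}. So FIRST(S) = {epsilon, end}.
FIRST(A): from A→end we get {end}; from A→if bool S end we get {if}. So FIRST(A) = {end, if}.
FIRST(H): from H→A we get {end, if}. So FIRST(H) = {end, if}.
FIRST(N): from N→S H H H we get {end, if}; from N→else bool end H we get {else}; from N→bool S S we get {bool}; from N→epsilon we get {epsilon}. So FIRST(N) = {epsilon, bool, else, end, if}.

{epsilon, bool, else, end, if}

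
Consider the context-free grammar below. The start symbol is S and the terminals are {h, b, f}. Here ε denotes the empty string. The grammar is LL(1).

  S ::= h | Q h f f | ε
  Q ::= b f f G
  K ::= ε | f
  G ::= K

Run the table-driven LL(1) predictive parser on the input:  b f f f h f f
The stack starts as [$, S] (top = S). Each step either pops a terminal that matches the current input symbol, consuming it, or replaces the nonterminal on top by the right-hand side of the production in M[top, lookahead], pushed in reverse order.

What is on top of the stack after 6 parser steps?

K

     Stack            Input            Action
  1  $ S              b f f f h f f $  expand S ::= Q h f f
  2  $ f f h Q        b f f f h f f $  expand Q ::= b f f G
  3  $ f f h G f f b  b f f f h f f $  match b
  4  $ f f h G f f    f f f h f f $    match f
  5  $ f f h G f      f f h f f $      match f
  6  $ f f h G        f h f f $        expand G ::= K
Stack after step 6: $ f f h K (top = K).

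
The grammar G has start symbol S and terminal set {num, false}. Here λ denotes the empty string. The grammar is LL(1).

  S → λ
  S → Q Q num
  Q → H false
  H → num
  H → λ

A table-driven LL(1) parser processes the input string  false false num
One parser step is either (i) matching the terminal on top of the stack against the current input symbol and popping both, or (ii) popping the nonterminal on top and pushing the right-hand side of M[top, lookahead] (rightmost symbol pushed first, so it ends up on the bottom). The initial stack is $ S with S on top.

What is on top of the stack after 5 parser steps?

H

step 1: stack=$ S  input=false false num $  — expand S → Q Q num
step 2: stack=$ num Q Q  input=false false num $  — expand Q → H false
step 3: stack=$ num Q false H  input=false false num $  — expand H → λ
step 4: stack=$ num Q false  input=false false num $  — match false
step 5: stack=$ num Q  input=false num $  — expand Q → H false
Stack after step 5: $ num false H (top = H).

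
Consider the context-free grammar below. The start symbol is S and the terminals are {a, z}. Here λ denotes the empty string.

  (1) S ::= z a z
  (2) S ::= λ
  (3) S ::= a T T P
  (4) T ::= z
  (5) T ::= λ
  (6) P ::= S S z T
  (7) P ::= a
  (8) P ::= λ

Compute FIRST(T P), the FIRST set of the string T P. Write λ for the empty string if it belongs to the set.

FIRST(S) = {λ, a, z}
FIRST(T) = {λ, z}
FIRST(P) = {λ, a, z}  (via S S z T)
FIRST(T P): take FIRST of each symbol in turn, carrying on past any symbol whose FIRST contains λ; result {λ, a, z}.

{λ, a, z}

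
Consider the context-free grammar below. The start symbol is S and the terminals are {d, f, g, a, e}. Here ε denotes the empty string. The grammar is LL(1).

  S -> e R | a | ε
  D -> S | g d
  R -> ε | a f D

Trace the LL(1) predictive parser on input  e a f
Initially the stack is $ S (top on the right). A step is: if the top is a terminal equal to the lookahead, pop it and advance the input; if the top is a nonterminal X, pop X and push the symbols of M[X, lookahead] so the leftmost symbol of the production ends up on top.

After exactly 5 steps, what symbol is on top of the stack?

     Stack    Input    Action
  1  $ S      e a f $  expand S -> e R
  2  $ R e    e a f $  match e
  3  $ R      a f $    expand R -> a f D
  4  $ D f a  a f $    match a
  5  $ D f    f $      match f
Stack after step 5: $ D (top = D).

D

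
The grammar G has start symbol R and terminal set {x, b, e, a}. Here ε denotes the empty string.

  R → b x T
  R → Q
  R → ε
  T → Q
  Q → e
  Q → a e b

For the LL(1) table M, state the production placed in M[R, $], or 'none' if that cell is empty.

R → ε

FIRST(Q) = {a, e}
FIRST(R) = {ε, a, b, e}  (via Q)
FIRST(T) = {a, e}  (via Q)
FOLLOW(R) includes $ since R is the start symbol.
FOLLOW(R): R appears on no right-hand side. Thus FOLLOW(R) = {$}.
For R → b x T: FIRST(b x T) = {b}, so it goes in M[R, t] for t ∈ {b}.
For R → Q: FIRST(Q) = {a, e}, so it goes in M[R, t] for t ∈ {a, e}.
For R → ε: FIRST(ε) = {ε}, so it goes in M[R, t] for t ∈ {}; since ε ∈ FIRST, also for every t ∈ FOLLOW(R) = {$}.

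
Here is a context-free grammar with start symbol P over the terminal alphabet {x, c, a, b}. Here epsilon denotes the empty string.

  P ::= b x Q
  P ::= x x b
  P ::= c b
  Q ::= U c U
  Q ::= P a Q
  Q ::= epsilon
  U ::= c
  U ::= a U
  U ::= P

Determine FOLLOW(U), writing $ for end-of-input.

{$, a, c}

FIRST(P) = {b, c, x}
FIRST(U) = {a, b, c, x}  (via P)
FIRST(Q) = {epsilon, a, b, c, x}  (via U c U, P a Q)
FOLLOW(P) includes $ since P is the start symbol.
FOLLOW(P): in Q::=P a Q, P is followed by a Q with FIRST {a}; in U::=P, the suffix after P is empty, so FOLLOW(P) ⊇ FOLLOW(U) = {$, a, c}. Thus FOLLOW(P) = {$, a, c}.
FOLLOW(Q): in P::=b x Q, the suffix after Q is empty, so FOLLOW(Q) ⊇ FOLLOW(P) = {$, a, c}; in Q::=P a Q, the suffix after Q is empty (adds nothing new). Thus FOLLOW(Q) = {$, a, c}.
FOLLOW(U): in Q::=U c U (occurrence 1), U is followed by c U with FIRST {c}; in Q::=U c U (occurrence 2), the suffix after U is empty, so FOLLOW(U) ⊇ FOLLOW(Q) = {$, a, c}; in U::=a U, the suffix after U is empty (adds nothing new). Thus FOLLOW(U) = {$, a, c}.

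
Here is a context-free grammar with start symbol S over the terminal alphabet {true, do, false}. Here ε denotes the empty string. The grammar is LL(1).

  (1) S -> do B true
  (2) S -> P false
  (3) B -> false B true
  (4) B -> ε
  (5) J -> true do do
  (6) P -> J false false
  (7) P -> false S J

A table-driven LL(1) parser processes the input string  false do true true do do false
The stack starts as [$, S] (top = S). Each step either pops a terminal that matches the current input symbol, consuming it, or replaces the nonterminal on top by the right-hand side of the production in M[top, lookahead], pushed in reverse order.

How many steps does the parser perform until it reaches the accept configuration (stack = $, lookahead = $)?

      Stack                Input                             Action
   1  $ S                  false do true true do do false $  expand S -> P false
   2  $ false P            false do true true do do false $  expand P -> false S J
   3  $ false J S false    false do true true do do false $  match false
   4  $ false J S          do true true do do false $        expand S -> do B true
   5  $ false J true B do  do true true do do false $        match do
   6  $ false J true B     true true do do false $           expand B -> ε
   7  $ false J true       true true do do false $           match true
   8  $ false J            true do do false $                expand J -> true do do
   9  $ false do do true   true do do false $                match true
  10  $ false do do        do do false $                     match do
  11  $ false do           do false $                        match do
  12  $ false              false $                           match false
Accept reached after 12 steps.

12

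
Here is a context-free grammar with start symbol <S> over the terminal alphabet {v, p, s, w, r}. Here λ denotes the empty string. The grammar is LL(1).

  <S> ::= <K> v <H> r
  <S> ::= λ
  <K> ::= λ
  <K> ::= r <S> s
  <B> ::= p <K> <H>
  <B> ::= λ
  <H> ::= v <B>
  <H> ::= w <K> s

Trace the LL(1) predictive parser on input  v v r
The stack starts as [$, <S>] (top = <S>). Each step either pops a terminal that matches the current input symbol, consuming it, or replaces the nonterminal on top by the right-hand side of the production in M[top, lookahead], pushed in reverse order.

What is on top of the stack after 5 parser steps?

     Stack          Input    Action
  1  $ <S>          v v r $  expand <S> ::= <K> v <H> r
  2  $ r <H> v <K>  v v r $  expand <K> ::= λ
  3  $ r <H> v      v v r $  match v
  4  $ r <H>        v r $    expand <H> ::= v <B>
  5  $ r <B> v      v r $    match v
Stack after step 5: $ r <B> (top = <B>).

<B>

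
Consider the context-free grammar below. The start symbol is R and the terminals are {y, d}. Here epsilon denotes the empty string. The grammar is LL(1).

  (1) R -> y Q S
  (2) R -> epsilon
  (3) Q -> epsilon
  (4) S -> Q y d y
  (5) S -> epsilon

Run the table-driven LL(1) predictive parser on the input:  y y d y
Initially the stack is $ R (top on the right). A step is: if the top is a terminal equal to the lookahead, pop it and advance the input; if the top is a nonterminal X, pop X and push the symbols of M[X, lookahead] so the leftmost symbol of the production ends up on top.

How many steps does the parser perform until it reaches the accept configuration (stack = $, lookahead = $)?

8

     Stack      Input      Action
  1  $ R        y y d y $  expand R -> y Q S
  2  $ S Q y    y y d y $  match y
  3  $ S Q      y d y $    expand Q -> epsilon
  4  $ S        y d y $    expand S -> Q y d y
  5  $ y d y Q  y d y $    expand Q -> epsilon
  6  $ y d y    y d y $    match y
  7  $ y d      d y $      match d
  8  $ y        y $        match y
Accept reached after 8 steps.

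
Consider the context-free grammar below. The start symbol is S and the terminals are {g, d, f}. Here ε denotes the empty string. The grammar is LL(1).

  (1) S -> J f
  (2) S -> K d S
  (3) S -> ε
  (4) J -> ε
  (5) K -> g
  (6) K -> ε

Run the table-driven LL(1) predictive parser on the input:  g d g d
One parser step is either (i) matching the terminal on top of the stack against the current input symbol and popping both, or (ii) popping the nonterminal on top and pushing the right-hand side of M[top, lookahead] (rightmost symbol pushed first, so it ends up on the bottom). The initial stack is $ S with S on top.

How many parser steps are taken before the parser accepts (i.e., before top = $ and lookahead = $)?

step 1: stack=$ S  input=g d g d $  — expand S -> K d S
step 2: stack=$ S d K  input=g d g d $  — expand K -> g
step 3: stack=$ S d g  input=g d g d $  — match g
step 4: stack=$ S d  input=d g d $  — match d
step 5: stack=$ S  input=g d $  — expand S -> K d S
step 6: stack=$ S d K  input=g d $  — expand K -> g
step 7: stack=$ S d g  input=g d $  — match g
step 8: stack=$ S d  input=d $  — match d
step 9: stack=$ S  input=$  — expand S -> ε
Accept reached after 9 steps.

9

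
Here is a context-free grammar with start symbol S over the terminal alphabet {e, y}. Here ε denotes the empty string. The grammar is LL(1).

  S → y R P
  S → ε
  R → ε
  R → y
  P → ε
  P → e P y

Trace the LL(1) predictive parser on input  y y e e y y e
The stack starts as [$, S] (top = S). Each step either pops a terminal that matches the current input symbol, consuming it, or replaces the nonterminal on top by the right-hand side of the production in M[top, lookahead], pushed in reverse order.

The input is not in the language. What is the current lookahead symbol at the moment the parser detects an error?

e

step 1: stack=$ S  input=y y e e y y e $  — expand S → y R P
step 2: stack=$ P R y  input=y y e e y y e $  — match y
step 3: stack=$ P R  input=y e e y y e $  — expand R → y
step 4: stack=$ P y  input=y e e y y e $  — match y
step 5: stack=$ P  input=e e y y e $  — expand P → e P y
step 6: stack=$ y P e  input=e e y y e $  — match e
step 7: stack=$ y P  input=e y y e $  — expand P → e P y
step 8: stack=$ y y P e  input=e y y e $  — match e
step 9: stack=$ y y P  input=y y e $  — expand P → ε
step 10: stack=$ y y  input=y y e $  — match y
step 11: stack=$ y  input=y e $  — match y
step 12: stack=$  input=e $  — error: stack empty but input remains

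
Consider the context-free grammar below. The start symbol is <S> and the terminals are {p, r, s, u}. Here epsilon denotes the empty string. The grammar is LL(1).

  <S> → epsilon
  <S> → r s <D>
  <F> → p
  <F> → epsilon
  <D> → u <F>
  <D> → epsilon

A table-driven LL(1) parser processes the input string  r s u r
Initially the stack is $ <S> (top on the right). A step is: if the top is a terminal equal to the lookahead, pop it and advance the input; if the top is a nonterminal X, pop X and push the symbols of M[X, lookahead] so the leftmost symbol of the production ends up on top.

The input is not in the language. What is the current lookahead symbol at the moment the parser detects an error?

     Stack      Input      Action
  1  $ <S>      r s u r $  expand <S> → r s <D>
  2  $ <D> s r  r s u r $  match r
  3  $ <D> s    s u r $    match s
  4  $ <D>      u r $      expand <D> → u <F>
  5  $ <F> u    u r $      match u
  6  $ <F>      r $        error: M[<F>, r] is empty

r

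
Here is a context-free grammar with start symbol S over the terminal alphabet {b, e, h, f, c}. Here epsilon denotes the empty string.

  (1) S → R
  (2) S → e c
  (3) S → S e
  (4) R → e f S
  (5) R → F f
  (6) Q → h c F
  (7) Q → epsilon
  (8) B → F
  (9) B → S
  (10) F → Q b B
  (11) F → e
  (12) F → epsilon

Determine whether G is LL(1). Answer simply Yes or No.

No

FIRST(S) = {b, e, f, h}
FIRST(R) = {b, e, f, h}
FIRST(Q) = {epsilon, h}
FIRST(B) = {epsilon, b, e, f, h}
FIRST(F) = {epsilon, b, e, h}
FOLLOW(S) = {$, b, e, f}
FOLLOW(R) = {$, b, e, f}
FOLLOW(Q) = {b}
FOLLOW(B) = {b, f}
FOLLOW(F) = {b, f}
Cell M[B, b] receives both B → F and B → S — the grammar is not LL(1).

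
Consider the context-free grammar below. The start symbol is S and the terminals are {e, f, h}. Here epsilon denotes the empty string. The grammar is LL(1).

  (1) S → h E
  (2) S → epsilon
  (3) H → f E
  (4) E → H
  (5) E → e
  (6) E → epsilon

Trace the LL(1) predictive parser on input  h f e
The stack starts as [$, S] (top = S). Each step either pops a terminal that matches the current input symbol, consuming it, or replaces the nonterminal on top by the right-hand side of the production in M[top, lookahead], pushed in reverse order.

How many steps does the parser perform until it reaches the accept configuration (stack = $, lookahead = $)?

step 1: stack=$ S  input=h f e $  — expand S → h E
step 2: stack=$ E h  input=h f e $  — match h
step 3: stack=$ E  input=f e $  — expand E → H
step 4: stack=$ H  input=f e $  — expand H → f E
step 5: stack=$ E f  input=f e $  — match f
step 6: stack=$ E  input=e $  — expand E → e
step 7: stack=$ e  input=e $  — match e
Accept reached after 7 steps.

7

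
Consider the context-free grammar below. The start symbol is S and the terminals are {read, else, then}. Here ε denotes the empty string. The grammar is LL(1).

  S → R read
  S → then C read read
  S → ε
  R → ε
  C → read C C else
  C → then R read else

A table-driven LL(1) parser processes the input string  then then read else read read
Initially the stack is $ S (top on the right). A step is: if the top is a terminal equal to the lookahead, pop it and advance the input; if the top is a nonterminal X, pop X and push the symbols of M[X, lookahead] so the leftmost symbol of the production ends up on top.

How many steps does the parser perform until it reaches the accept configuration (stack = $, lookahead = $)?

step 1: stack=$ S  input=then then read else read read $  — expand S → then C read read
step 2: stack=$ read read C then  input=then then read else read read $  — match then
step 3: stack=$ read read C  input=then read else read read $  — expand C → then R read else
step 4: stack=$ read read else read R then  input=then read else read read $  — match then
step 5: stack=$ read read else read R  input=read else read read $  — expand R → ε
step 6: stack=$ read read else read  input=read else read read $  — match read
step 7: stack=$ read read else  input=else read read $  — match else
step 8: stack=$ read read  input=read read $  — match read
step 9: stack=$ read  input=read $  — match read
Accept reached after 9 steps.

9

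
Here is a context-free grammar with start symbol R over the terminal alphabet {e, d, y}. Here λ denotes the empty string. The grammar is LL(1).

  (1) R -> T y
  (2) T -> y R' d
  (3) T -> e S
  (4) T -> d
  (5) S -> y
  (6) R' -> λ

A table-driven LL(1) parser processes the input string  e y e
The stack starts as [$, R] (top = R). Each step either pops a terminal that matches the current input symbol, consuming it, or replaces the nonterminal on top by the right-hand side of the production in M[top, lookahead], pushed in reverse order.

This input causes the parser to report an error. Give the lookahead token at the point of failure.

e

     Stack    Input    Action
  1  $ R      e y e $  expand R -> T y
  2  $ y T    e y e $  expand T -> e S
  3  $ y S e  e y e $  match e
  4  $ y S    y e $    expand S -> y
  5  $ y y    y e $    match y
  6  $ y      e $      error: top is terminal y but lookahead is e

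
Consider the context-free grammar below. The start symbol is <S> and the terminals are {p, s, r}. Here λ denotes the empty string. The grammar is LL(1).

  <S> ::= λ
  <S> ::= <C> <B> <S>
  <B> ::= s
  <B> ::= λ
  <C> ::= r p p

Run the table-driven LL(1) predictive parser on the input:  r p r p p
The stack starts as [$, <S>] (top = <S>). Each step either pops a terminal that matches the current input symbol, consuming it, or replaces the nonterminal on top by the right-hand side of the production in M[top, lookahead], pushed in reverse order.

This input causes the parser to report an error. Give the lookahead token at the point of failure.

r

     Stack            Input        Action
  1  $ <S>            r p r p p $  expand <S> ::= <C> <B> <S>
  2  $ <S> <B> <C>    r p r p p $  expand <C> ::= r p p
  3  $ <S> <B> p p r  r p r p p $  match r
  4  $ <S> <B> p p    p r p p $    match p
  5  $ <S> <B> p      r p p $      error: top is terminal p but lookahead is r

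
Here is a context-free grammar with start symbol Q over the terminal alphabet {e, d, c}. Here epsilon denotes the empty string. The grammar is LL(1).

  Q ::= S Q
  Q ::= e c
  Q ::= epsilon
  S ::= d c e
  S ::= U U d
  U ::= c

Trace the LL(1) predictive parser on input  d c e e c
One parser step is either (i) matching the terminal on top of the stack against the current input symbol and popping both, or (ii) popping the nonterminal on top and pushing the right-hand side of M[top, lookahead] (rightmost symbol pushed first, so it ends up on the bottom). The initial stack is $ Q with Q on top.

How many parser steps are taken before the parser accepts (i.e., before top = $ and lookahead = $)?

8

step 1: stack=$ Q  input=d c e e c $  — expand Q ::= S Q
step 2: stack=$ Q S  input=d c e e c $  — expand S ::= d c e
step 3: stack=$ Q e c d  input=d c e e c $  — match d
step 4: stack=$ Q e c  input=c e e c $  — match c
step 5: stack=$ Q e  input=e e c $  — match e
step 6: stack=$ Q  input=e c $  — expand Q ::= e c
step 7: stack=$ c e  input=e c $  — match e
step 8: stack=$ c  input=c $  — match c
Accept reached after 8 steps.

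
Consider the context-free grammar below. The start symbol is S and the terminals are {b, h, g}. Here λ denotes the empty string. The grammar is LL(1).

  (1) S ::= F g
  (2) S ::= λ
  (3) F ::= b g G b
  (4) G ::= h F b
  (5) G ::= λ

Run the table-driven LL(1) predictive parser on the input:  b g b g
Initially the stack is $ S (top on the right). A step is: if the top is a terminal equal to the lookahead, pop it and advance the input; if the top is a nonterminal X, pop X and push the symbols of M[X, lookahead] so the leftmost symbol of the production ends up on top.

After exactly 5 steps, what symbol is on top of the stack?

b

step 1: stack=$ S  input=b g b g $  — expand S ::= F g
step 2: stack=$ g F  input=b g b g $  — expand F ::= b g G b
step 3: stack=$ g b G g b  input=b g b g $  — match b
step 4: stack=$ g b G g  input=g b g $  — match g
step 5: stack=$ g b G  input=b g $  — expand G ::= λ
Stack after step 5: $ g b (top = b).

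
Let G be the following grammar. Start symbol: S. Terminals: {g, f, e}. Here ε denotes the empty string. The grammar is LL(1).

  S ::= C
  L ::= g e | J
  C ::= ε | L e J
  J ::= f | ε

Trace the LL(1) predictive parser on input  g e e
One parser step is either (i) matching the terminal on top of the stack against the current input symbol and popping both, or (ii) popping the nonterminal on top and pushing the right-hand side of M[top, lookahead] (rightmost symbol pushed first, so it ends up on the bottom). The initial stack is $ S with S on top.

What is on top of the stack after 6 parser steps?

     Stack      Input    Action
  1  $ S        g e e $  expand S ::= C
  2  $ C        g e e $  expand C ::= L e J
  3  $ J e L    g e e $  expand L ::= g e
  4  $ J e e g  g e e $  match g
  5  $ J e e    e e $    match e
  6  $ J e      e $      match e
Stack after step 6: $ J (top = J).

J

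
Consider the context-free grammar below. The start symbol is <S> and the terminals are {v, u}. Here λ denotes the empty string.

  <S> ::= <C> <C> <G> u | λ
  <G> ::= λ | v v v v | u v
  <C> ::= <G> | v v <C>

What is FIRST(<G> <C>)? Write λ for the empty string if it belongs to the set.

FIRST(<G>) = {λ, u, v}
FIRST(<C>) = {λ, u, v}  (via <G>)
FIRST(<S>) = {λ, u, v}  (via <C> <C> <G> u)
FIRST(<G> <C>): take FIRST of each symbol in turn, carrying on past any symbol whose FIRST contains λ; result {λ, u, v}.

{λ, u, v}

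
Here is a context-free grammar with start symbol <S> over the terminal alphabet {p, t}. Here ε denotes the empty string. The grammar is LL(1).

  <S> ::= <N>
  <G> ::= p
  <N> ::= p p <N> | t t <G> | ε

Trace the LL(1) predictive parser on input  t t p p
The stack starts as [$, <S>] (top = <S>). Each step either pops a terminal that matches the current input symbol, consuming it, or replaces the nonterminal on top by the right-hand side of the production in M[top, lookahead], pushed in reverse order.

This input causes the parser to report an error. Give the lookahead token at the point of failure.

     Stack      Input      Action
  1  $ <S>      t t p p $  expand <S> ::= <N>
  2  $ <N>      t t p p $  expand <N> ::= t t <G>
  3  $ <G> t t  t t p p $  match t
  4  $ <G> t    t p p $    match t
  5  $ <G>      p p $      expand <G> ::= p
  6  $ p        p p $      match p
  7  $          p $        error: stack empty but input remains

p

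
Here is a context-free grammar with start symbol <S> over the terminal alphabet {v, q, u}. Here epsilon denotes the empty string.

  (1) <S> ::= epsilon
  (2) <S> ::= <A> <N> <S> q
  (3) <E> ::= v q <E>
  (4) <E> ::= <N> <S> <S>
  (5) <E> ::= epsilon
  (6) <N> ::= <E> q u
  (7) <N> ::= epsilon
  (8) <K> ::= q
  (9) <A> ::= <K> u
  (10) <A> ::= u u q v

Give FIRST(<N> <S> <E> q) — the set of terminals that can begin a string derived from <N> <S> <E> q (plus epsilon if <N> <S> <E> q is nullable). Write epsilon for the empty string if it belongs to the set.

FIRST(<K>) = {q}
FIRST(<A>) = {q, u}  (via <K> u)
FIRST(<S>) = {epsilon, q, u}  (via <A> <N> <S> q)
FIRST(<E>) = {epsilon, q, u, v}  (via <N> <S> <S>)
FIRST(<N>) = {epsilon, q, u, v}  (via <E> q u)
FIRST(<N> <S> <E> q): take FIRST of each symbol in turn, carrying on past any symbol whose FIRST contains epsilon; result {q, u, v}.

{q, u, v}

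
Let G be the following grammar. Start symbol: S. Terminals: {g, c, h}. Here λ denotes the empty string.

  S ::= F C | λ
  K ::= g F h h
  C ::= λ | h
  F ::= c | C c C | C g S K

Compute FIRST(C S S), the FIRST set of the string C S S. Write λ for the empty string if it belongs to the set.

FIRST(K) = {g}
FIRST(C) = {λ, h}
FIRST(F) = {c, g, h}  (via C c C, C g S K)
FIRST(S) = {λ, c, g, h}  (via F C)
FIRST(C S S): take FIRST of each symbol in turn, carrying on past any symbol whose FIRST contains λ; result {λ, c, g, h}.

{λ, c, g, h}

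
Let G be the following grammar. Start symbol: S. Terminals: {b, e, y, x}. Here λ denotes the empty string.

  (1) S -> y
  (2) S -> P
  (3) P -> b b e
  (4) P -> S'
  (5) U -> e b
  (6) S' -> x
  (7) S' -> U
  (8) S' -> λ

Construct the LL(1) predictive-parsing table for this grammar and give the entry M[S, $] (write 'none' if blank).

FIRST(U): from U->e b we get {e}. So FIRST(U) = {e}.
FIRST(S'): from S'->x we get {x}; from S'->U we get {e}; from S'->λ we get {λ}. So FIRST(S') = {λ, e, x}.
FIRST(P): from P->b b e we get {b}; from P->S' we get {λ, e, x}. So FIRST(P) = {λ, b, e, x}.
FIRST(S): from S->y we get {y}; from S->P we get {λ, b, e, x}. So FIRST(S) = {λ, b, e, x, y}.
FOLLOW(S) includes $ since S is the start symbol.
FOLLOW(S): S appears on no right-hand side. Thus FOLLOW(S) = {$}.
For S -> y: FIRST(y) = {y}, so it goes in M[S, t] for t ∈ {y}.
For S -> P: FIRST(P) = {λ, b, e, x}, so it goes in M[S, t] for t ∈ {b, e, x}; since λ ∈ FIRST, also for every t ∈ FOLLOW(S) = {$}.

S -> P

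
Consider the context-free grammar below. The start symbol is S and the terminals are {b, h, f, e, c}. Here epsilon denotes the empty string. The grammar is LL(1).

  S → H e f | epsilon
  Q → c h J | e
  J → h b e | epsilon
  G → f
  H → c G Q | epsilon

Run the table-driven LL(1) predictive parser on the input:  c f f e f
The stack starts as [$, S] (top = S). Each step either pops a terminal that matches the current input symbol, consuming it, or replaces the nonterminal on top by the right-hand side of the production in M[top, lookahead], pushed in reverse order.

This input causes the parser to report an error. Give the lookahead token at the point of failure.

     Stack        Input        Action
  1  $ S          c f f e f $  expand S → H e f
  2  $ f e H      c f f e f $  expand H → c G Q
  3  $ f e Q G c  c f f e f $  match c
  4  $ f e Q G    f f e f $    expand G → f
  5  $ f e Q f    f f e f $    match f
  6  $ f e Q      f e f $      error: M[Q, f] is empty

f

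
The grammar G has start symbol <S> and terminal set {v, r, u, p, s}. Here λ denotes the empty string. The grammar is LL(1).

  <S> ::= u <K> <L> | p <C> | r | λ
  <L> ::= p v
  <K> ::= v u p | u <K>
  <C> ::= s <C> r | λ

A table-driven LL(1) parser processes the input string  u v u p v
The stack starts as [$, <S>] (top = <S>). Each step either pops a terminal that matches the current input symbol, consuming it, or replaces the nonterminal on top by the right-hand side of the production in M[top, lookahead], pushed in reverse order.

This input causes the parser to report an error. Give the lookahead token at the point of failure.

v

step 1: stack=$ <S>  input=u v u p v $  — expand <S> ::= u <K> <L>
step 2: stack=$ <L> <K> u  input=u v u p v $  — match u
step 3: stack=$ <L> <K>  input=v u p v $  — expand <K> ::= v u p
step 4: stack=$ <L> p u v  input=v u p v $  — match v
step 5: stack=$ <L> p u  input=u p v $  — match u
step 6: stack=$ <L> p  input=p v $  — match p
step 7: stack=$ <L>  input=v $  — error: M[<L>, v] is empty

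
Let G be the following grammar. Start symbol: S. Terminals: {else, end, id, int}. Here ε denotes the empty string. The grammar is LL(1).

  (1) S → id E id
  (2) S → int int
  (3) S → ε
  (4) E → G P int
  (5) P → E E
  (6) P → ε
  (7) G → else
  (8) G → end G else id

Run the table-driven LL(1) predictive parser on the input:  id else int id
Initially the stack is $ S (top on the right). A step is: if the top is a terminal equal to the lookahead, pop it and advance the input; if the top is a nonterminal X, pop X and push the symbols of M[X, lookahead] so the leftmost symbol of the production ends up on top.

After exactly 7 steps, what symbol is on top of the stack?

step 1: stack=$ S  input=id else int id $  — expand S → id E id
step 2: stack=$ id E id  input=id else int id $  — match id
step 3: stack=$ id E  input=else int id $  — expand E → G P int
step 4: stack=$ id int P G  input=else int id $  — expand G → else
step 5: stack=$ id int P else  input=else int id $  — match else
step 6: stack=$ id int P  input=int id $  — expand P → ε
step 7: stack=$ id int  input=int id $  — match int
Stack after step 7: $ id (top = id).

id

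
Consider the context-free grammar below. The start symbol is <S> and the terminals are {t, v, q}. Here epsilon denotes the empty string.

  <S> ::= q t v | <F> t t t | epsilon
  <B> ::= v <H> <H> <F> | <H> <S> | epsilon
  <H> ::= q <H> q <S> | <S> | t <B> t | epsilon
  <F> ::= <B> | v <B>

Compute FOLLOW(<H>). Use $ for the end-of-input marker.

{q, t, v}

FIRST(<S>): from <S>::=q t v we get {q}; from <S>::=<F> t t t we get {q, t, v}; from <S>::=epsilon we get {epsilon}. So FIRST(<S>) = {epsilon, q, t, v}.
FIRST(<H>): from <H>::=q <H> q <S> we get {q}; from <H>::=<S> we get {epsilon, q, t, v}; from <H>::=t <B> t we get {t}; from <H>::=epsilon we get {epsilon}. So FIRST(<H>) = {epsilon, q, t, v}.
FIRST(<B>): from <B>::=v <H> <H> <F> we get {v}; from <B>::=<H> <S> we get {epsilon, q, t, v}; from <B>::=epsilon we get {epsilon}. So FIRST(<B>) = {epsilon, q, t, v}.
FIRST(<F>): from <F>::=<B> we get {epsilon, q, t, v}; from <F>::=v <B> we get {v}. So FIRST(<F>) = {epsilon, q, t, v}.
FOLLOW(<S>) includes $ since <S> is the start symbol.
FOLLOW(<S>): in <B>::=<H> <S>, the suffix after <S> is empty, so FOLLOW(<S>) ⊇ FOLLOW(<B>) = {t}; in <H>::=q <H> q <S>, the suffix after <S> is empty, so FOLLOW(<S>) ⊇ FOLLOW(<H>) = {q, t, v}; in <H>::=<S>, the suffix after <S> is empty, so FOLLOW(<S>) ⊇ FOLLOW(<H>) = {q, t, v}. Thus FOLLOW(<S>) = {$, q, t, v}.
FOLLOW(<B>): in <H>::=t <B> t, <B> is followed by t with FIRST {t}; in <F>::=<B>, the suffix after <B> is empty, so FOLLOW(<B>) ⊇ FOLLOW(<F>) = {t}; in <F>::=v <B>, the suffix after <B> is empty, so FOLLOW(<B>) ⊇ FOLLOW(<F>) = {t}. Thus FOLLOW(<B>) = {t}.
FOLLOW(<H>): in <B>::=v <H> <H> <F> (occurrence 1), <H> is followed by <H> <F> with FIRST {epsilon, q, t, v}; in <B>::=v <H> <H> <F> (occurrence 1), the suffix after <H> is nullable, so FOLLOW(<H>) ⊇ FOLLOW(<B>) = {t}; in <B>::=v <H> <H> <F> (occurrence 2), <H> is followed by <F> with FIRST {epsilon, q, t, v}; in <B>::=v <H> <H> <F> (occurrence 2), the suffix after <H> is nullable, so FOLLOW(<H>) ⊇ FOLLOW(<B>) = {t}; in <B>::=<H> <S>, <H> is followed by <S> with FIRST {epsilon, q, t, v}; in <B>::=<H> <S>, the suffix after <H> is nullable, so FOLLOW(<H>) ⊇ FOLLOW(<B>) = {t}; in <H>::=q <H> q <S>, <H> is followed by q <S> with FIRST {q}. Thus FOLLOW(<H>) = {q, t, v}.
FOLLOW(<F>): in <S>::=<F> t t t, <F> is followed by t t t with FIRST {t}; in <B>::=v <H> <H> <F>, the suffix after <F> is empty, so FOLLOW(<F>) ⊇ FOLLOW(<B>) = {t}. Thus FOLLOW(<F>) = {t}.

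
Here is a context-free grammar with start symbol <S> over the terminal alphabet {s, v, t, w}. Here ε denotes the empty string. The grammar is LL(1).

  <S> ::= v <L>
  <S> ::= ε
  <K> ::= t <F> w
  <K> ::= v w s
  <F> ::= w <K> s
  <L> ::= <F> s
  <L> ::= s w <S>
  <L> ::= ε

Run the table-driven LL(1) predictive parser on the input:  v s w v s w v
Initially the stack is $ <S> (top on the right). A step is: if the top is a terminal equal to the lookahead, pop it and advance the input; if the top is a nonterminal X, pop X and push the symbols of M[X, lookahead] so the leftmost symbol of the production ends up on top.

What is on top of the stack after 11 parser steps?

      Stack      Input            Action
   1  $ <S>      v s w v s w v $  expand <S> ::= v <L>
   2  $ <L> v    v s w v s w v $  match v
   3  $ <L>      s w v s w v $    expand <L> ::= s w <S>
   4  $ <S> w s  s w v s w v $    match s
   5  $ <S> w    w v s w v $      match w
   6  $ <S>      v s w v $        expand <S> ::= v <L>
   7  $ <L> v    v s w v $        match v
   8  $ <L>      s w v $          expand <L> ::= s w <S>
   9  $ <S> w s  s w v $          match s
  10  $ <S> w    w v $            match w
  11  $ <S>      v $              expand <S> ::= v <L>
Stack after step 11: $ <L> v (top = v).

v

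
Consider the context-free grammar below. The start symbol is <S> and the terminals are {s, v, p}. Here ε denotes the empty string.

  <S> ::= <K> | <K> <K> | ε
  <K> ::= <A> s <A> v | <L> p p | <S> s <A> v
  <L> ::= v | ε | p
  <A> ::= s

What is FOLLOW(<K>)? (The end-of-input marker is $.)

FIRST(<L>) = {ε, p, v}
FIRST(<A>) = {s}
FIRST(<S>) = {ε, p, s, v}  (via <K>, <K> <K>)
FIRST(<K>) = {p, s, v}  (via <A> s <A> v, <L> p p, <S> s <A> v)
FOLLOW(<S>) includes $ since <S> is the start symbol.
FOLLOW(<S>): in <K>::=<S> s <A> v, <S> is followed by s <A> v with FIRST {s}. Thus FOLLOW(<S>) = {$, s}.
FOLLOW(<K>): in <S>::=<K>, the suffix after <K> is empty, so FOLLOW(<K>) ⊇ FOLLOW(<S>) = {$, s}; in <S>::=<K> <K> (occurrence 1), <K> is followed by <K> with FIRST {p, s, v}; in <S>::=<K> <K> (occurrence 2), the suffix after <K> is empty, so FOLLOW(<K>) ⊇ FOLLOW(<S>) = {$, s}. Thus FOLLOW(<K>) = {$, p, s, v}.
FOLLOW(<L>): in <K>::=<L> p p, <L> is followed by p p with FIRST {p}. Thus FOLLOW(<L>) = {p}.
FOLLOW(<A>): in <K>::=<A> s <A> v (occurrence 1), <A> is followed by s <A> v with FIRST {s}; in <K>::=<A> s <A> v (occurrence 2), <A> is followed by v with FIRST {v}; in <K>::=<S> s <A> v, <A> is followed by v with FIRST {v}. Thus FOLLOW(<A>) = {s, v}.

{$, p, s, v}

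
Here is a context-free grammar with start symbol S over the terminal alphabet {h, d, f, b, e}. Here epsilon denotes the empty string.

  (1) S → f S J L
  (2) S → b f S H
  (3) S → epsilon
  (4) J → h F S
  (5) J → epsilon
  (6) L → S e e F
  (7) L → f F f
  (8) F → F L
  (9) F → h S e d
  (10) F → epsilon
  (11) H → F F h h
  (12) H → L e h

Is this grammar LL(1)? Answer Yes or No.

FIRST(S) = {epsilon, b, f}
FIRST(J) = {epsilon, h}
FIRST(L) = {b, e, f}
FIRST(F) = {epsilon, b, e, f, h}
FIRST(H) = {b, e, f, h}
FOLLOW(S) = {$, b, e, f, h}
FOLLOW(J) = {b, e, f}
FOLLOW(L) = {$, b, e, f, h}
FOLLOW(F) = {$, b, e, f, h}
FOLLOW(H) = {$, b, e, f, h}
Cell M[F, b] receives both F → F L and F → epsilon — the grammar is not LL(1).

No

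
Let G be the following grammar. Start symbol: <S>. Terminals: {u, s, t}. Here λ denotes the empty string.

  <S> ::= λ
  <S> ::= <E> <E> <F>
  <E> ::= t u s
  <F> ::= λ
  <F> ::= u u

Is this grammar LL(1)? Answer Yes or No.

FIRST(<S>) = {λ, t}
FIRST(<E>) = {t}
FIRST(<F>) = {λ, u}
FOLLOW(<S>) = {$}
FOLLOW(<E>) = {$, t, u}
FOLLOW(<F>) = {$}
Each cell of M receives at most one production.

Yes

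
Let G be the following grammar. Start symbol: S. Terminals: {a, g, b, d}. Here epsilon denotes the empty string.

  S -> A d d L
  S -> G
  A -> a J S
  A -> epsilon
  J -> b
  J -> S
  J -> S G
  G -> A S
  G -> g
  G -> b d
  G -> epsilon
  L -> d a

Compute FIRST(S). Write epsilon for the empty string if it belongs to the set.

{epsilon, a, b, d, g}

FIRST(A): from A->a J S we get {a}; from A->epsilon we get {epsilon}. So FIRST(A) = {epsilon, a}.
FIRST(L): from L->d a we get {d}. So FIRST(L) = {d}.
FIRST(S): from S->A d d L we get {a, d}; from S->G we get {epsilon, a, b, d, g}. So FIRST(S) = {epsilon, a, b, d, g}.
FIRST(G): from G->A S we get {epsilon, a, b, d, g}; from G->g we get {g}; from G->b d we get {b}; from G->epsilon we get {epsilon}. So FIRST(G) = {epsilon, a, b, d, g}.
FIRST(J): from J->b we get {b}; from J->S we get {epsilon, a, b, d, g}; from J->S G we get {epsilon, a, b, d, g}. So FIRST(J) = {epsilon, a, b, d, g}.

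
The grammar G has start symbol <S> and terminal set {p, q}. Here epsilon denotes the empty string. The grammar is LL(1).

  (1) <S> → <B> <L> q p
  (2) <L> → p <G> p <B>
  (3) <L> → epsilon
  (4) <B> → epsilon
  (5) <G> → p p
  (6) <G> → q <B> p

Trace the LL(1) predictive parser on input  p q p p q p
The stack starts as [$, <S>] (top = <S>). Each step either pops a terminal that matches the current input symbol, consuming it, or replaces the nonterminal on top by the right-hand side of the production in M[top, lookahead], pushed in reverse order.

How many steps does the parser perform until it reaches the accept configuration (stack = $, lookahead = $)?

step 1: stack=$ <S>  input=p q p p q p $  — expand <S> → <B> <L> q p
step 2: stack=$ p q <L> <B>  input=p q p p q p $  — expand <B> → epsilon
step 3: stack=$ p q <L>  input=p q p p q p $  — expand <L> → p <G> p <B>
step 4: stack=$ p q <B> p <G> p  input=p q p p q p $  — match p
step 5: stack=$ p q <B> p <G>  input=q p p q p $  — expand <G> → q <B> p
step 6: stack=$ p q <B> p p <B> q  input=q p p q p $  — match q
step 7: stack=$ p q <B> p p <B>  input=p p q p $  — expand <B> → epsilon
step 8: stack=$ p q <B> p p  input=p p q p $  — match p
step 9: stack=$ p q <B> p  input=p q p $  — match p
step 10: stack=$ p q <B>  input=q p $  — expand <B> → epsilon
step 11: stack=$ p q  input=q p $  — match q
step 12: stack=$ p  input=p $  — match p
Accept reached after 12 steps.

12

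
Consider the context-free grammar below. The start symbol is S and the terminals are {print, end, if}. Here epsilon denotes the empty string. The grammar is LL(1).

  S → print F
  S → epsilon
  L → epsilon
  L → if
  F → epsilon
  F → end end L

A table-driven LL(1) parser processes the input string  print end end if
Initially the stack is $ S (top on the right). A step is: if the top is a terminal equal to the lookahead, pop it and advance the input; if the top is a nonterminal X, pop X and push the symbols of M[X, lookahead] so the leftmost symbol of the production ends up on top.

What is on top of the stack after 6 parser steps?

     Stack        Input               Action
  1  $ S          print end end if $  expand S → print F
  2  $ F print    print end end if $  match print
  3  $ F          end end if $        expand F → end end L
  4  $ L end end  end end if $        match end
  5  $ L end      end if $            match end
  6  $ L          if $                expand L → if
Stack after step 6: $ if (top = if).

if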